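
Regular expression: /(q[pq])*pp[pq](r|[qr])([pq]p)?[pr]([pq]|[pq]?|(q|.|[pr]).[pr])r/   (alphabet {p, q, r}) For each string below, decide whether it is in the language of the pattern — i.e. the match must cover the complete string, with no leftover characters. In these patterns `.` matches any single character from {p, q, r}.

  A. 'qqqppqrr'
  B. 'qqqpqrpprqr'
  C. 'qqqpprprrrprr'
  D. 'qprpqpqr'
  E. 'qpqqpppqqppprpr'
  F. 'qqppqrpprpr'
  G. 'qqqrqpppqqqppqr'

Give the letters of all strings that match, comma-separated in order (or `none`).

E, F

A. 'qqqppqrr' → no match
B. 'qqqpqrpprqr' → no match
C → no match
D. 'qprpqpqr' → no match
E → match
F. 'qqppqrpprpr' → match
G → no match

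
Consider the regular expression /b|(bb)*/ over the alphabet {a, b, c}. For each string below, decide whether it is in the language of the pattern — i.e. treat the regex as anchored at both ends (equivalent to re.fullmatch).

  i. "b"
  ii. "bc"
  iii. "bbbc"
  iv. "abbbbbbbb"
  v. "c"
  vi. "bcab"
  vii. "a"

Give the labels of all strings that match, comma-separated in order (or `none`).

i

i → match
ii → no match
iii → no match
iv → no match
v → no match
vi → no match
vii → no match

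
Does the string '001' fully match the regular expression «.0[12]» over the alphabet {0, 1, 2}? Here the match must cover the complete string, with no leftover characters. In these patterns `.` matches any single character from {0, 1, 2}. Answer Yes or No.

Yes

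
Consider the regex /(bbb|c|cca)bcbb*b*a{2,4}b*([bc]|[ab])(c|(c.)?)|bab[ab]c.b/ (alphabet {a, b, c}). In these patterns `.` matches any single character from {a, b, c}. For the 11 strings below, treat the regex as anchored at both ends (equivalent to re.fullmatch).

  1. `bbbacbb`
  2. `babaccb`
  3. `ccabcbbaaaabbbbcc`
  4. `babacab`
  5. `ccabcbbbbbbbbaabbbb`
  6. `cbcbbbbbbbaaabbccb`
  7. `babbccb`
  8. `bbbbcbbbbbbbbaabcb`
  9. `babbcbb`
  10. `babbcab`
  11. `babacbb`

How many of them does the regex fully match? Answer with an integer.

10

1 → no match
2 → match
3 → match
4 → match
5 → match
6 → match
7 → match
8 → match
9 → match
10 → match
11 → match
Total matched: 10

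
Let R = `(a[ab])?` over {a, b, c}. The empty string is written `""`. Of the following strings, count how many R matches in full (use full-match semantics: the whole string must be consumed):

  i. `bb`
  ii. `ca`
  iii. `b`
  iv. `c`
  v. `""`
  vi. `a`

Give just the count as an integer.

1

i. `bb` → no match
ii. `ca` → no match
iii. `b` → no match
iv. `c` → no match
v. `""` → match
vi. `a` → no match
Total matched: 1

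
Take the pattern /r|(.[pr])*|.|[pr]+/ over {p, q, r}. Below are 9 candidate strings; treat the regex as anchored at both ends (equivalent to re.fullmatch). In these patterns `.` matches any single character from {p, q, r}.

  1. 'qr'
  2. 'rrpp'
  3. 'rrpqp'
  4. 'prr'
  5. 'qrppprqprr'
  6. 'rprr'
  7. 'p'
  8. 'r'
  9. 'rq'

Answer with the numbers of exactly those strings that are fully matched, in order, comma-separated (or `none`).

1 → match
2 → match
3 → no match
4 → match
5 → match
6 → match
7 → match
8 → match
9 → no match

1, 2, 4, 5, 6, 7, 8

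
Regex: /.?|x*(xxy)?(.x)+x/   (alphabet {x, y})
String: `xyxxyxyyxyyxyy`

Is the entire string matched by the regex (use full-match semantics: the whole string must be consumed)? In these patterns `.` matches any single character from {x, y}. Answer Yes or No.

No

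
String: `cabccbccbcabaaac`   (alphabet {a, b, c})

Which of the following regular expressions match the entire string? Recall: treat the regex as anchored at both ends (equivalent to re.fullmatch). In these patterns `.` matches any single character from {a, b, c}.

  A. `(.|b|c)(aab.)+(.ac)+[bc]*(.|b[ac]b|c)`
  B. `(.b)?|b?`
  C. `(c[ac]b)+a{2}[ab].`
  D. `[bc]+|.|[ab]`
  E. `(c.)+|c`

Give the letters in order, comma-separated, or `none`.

A → no match
B → no match
C → match
D → no match
E → no match

C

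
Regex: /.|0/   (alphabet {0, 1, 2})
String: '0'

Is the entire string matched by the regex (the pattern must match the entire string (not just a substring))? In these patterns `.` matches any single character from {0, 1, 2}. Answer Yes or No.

Yes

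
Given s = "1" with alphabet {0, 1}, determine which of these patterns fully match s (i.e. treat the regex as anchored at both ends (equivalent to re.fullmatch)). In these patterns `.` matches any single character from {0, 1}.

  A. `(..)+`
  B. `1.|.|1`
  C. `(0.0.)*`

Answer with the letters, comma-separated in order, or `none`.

B

A → no match
B → match
C → no match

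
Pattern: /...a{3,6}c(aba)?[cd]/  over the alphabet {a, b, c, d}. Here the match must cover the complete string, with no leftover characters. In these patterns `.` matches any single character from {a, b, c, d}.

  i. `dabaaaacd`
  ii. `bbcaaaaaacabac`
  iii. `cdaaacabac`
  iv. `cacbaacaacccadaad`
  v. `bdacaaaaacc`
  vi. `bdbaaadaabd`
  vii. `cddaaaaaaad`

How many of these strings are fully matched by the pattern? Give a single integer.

2

i → match
ii → match
iii → no match
iv → no match
v → no match
vi → no match
vii → no match
Total matched: 2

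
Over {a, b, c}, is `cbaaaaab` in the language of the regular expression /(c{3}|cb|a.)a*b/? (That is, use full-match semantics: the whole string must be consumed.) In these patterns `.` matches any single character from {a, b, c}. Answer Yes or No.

Yes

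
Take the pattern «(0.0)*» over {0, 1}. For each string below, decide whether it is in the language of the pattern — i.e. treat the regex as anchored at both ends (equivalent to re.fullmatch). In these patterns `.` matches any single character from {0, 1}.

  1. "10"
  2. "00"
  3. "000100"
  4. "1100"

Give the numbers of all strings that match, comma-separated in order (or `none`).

none

1 → no match
2 → no match
3 → no match
4 → no match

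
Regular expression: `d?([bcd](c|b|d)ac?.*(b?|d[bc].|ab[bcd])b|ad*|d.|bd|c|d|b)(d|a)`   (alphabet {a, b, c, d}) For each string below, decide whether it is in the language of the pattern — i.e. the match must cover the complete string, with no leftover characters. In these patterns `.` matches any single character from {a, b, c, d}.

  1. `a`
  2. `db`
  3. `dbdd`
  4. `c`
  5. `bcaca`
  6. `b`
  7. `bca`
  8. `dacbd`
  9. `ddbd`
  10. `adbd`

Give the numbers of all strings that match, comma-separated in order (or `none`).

3, 9

1 → no match
2 → no match
3 → match
4 → no match
5 → no match
6 → no match
7 → no match
8 → no match
9 → match
10 → no match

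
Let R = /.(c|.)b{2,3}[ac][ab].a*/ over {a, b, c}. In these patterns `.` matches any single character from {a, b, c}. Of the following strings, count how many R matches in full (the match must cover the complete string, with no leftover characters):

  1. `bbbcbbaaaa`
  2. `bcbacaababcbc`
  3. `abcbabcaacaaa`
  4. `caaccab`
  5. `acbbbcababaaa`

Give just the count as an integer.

1 → no match
2 → no match
3 → no match
4 → no match
5 → no match
Total matched: 0

0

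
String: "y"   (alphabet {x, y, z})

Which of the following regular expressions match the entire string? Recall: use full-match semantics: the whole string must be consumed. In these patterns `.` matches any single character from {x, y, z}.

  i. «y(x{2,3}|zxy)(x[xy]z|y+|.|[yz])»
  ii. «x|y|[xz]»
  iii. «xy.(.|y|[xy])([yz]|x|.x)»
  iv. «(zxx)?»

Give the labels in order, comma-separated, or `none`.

i → no match
ii → match
iii → no match — must start with "xy"
iv → no match

ii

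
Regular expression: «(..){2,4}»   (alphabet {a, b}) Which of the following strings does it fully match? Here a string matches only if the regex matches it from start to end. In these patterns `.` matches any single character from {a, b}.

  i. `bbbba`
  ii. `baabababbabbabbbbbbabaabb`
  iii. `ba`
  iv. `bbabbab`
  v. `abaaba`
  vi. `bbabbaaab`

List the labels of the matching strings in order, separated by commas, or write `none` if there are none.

v

i. `bbbba` → no match
ii → no match
iii. `ba` → no match
iv. `bbabbab` → no match
v. `abaaba` → match
vi. `bbabbaaab` → no match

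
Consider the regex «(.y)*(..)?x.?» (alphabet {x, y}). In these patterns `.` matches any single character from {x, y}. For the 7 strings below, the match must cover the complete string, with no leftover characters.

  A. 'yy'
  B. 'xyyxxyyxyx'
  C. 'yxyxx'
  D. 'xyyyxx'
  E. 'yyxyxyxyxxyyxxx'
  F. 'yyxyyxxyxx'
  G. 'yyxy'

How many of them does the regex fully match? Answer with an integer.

2

A. 'yy' → no match
B. 'xyyxxyyxyx' → no match
C. 'yxyxx' → no match
D. 'xyyyxx' → match
E → no match
F. 'yyxyyxxyxx' → no match
G. 'yyxy' → match
Total matched: 2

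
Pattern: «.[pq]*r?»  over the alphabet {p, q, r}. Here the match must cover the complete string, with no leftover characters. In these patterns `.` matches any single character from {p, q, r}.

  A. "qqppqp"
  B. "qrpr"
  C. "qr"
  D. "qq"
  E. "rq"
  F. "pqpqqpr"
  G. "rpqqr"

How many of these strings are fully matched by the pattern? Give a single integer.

6

A → match
B → no match
C → match
D → match
E → match
F → match
G → match
Total matched: 6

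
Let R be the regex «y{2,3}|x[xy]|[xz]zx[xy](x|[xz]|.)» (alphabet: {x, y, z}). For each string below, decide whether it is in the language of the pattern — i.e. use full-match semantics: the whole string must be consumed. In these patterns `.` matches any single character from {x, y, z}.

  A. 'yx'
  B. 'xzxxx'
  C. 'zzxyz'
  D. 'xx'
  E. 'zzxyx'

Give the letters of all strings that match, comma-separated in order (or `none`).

B, C, D, E

A → no match
B → match
C → match
D → match
E → match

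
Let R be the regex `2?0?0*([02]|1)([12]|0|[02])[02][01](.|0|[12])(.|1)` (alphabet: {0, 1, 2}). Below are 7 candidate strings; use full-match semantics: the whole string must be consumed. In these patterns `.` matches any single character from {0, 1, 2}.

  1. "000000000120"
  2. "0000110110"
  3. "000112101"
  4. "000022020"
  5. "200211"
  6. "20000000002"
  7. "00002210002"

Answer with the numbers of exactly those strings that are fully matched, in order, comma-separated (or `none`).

1, 2, 3, 4, 6

1. "000000000120" → match
2. "0000110110" → match
3. "000112101" → match
4. "000022020" → match
5. "200211" → no match
6. "20000000002" → match
7. "00002210002" → no match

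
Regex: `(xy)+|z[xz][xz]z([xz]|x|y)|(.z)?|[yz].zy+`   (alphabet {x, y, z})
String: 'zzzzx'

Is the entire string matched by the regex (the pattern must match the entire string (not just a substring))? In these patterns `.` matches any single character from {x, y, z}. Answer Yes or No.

Yes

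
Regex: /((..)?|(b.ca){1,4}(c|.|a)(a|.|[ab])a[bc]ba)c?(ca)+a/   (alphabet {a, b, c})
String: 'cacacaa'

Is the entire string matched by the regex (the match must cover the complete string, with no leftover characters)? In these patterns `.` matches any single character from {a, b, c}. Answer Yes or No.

Yes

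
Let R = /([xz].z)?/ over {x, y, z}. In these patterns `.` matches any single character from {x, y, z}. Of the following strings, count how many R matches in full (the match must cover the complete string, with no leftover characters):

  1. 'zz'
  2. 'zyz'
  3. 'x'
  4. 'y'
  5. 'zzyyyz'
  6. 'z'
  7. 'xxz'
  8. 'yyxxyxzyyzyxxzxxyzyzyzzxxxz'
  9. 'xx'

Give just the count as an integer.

1 → no match
2 → match
3 → no match
4 → no match
5 → no match
6 → no match
7 → match
8 → no match
9 → no match
Total matched: 2

2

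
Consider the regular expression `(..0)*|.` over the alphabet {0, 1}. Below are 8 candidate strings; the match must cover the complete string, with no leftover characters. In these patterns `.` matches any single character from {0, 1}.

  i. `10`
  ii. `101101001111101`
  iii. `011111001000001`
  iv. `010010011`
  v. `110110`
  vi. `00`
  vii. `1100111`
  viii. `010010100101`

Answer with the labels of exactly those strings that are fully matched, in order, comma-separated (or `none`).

i. `10` → no match
ii → no match
iii → no match
iv. `010010011` → no match
v. `110110` → match
vi. `00` → no match
vii. `1100111` → no match
viii. `010010100101` → no match

v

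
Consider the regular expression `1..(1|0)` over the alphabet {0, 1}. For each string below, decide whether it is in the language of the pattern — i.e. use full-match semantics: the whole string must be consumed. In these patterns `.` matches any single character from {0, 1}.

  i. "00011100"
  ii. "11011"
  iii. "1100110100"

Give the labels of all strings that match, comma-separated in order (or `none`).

i → no match — must start with "1"
ii → no match
iii → no match

none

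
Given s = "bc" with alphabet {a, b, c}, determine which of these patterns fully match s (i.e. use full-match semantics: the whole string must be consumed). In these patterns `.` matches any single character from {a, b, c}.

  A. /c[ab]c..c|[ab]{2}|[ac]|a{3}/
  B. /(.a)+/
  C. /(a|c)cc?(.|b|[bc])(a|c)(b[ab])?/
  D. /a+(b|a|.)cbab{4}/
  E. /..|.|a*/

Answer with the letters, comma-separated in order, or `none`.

A → no match
B → no match — must end with "a"
C → no match
D → no match — must start with "a"
E → match

E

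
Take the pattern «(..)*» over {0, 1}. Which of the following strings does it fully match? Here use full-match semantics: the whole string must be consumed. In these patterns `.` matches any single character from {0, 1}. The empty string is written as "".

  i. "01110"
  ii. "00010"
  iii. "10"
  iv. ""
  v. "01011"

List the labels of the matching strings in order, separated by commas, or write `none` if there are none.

i → no match
ii → no match
iii → match
iv → match
v → no match

iii, iv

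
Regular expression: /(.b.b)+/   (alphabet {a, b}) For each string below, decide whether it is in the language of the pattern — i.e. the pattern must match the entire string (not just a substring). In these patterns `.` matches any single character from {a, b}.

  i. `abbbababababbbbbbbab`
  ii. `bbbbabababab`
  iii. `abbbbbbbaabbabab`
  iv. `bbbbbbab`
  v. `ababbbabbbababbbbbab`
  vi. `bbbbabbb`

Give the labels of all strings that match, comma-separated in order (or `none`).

i, ii, iv, v, vi

i → match
ii → match
iii → no match
iv → match
v → match
vi → match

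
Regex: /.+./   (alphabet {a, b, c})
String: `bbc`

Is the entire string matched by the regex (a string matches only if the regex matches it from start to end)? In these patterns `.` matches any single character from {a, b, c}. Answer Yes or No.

Yes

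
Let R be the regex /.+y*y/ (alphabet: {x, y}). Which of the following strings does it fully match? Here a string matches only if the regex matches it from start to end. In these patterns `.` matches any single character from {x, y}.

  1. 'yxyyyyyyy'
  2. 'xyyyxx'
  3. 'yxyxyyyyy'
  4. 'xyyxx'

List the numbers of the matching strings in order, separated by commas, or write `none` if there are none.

1 → match
2 → no match — must end with 'y'
3 → match
4 → no match — must end with 'y'

1, 3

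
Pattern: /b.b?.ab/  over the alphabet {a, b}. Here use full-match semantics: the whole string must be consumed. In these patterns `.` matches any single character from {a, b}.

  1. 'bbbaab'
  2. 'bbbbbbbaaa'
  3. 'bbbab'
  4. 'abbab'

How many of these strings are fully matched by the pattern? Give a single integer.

1 → match
2 → no match — must end with 'ab'
3 → match
4 → no match — must start with 'b'
Total matched: 2

2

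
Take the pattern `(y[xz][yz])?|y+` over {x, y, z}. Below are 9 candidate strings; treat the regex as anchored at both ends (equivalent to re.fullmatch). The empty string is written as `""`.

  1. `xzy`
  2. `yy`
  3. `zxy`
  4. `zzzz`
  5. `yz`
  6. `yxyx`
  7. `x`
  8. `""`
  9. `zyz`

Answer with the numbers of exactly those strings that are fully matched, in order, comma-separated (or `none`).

1 → no match
2 → match
3 → no match
4 → no match
5 → no match
6 → no match
7 → no match
8 → match
9 → no match

2, 8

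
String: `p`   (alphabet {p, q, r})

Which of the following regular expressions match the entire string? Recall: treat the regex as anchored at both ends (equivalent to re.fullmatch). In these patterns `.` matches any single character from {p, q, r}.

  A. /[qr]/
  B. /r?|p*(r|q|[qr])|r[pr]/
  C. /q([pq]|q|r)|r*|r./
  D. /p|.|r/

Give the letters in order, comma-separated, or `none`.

A → no match
B → no match
C → no match
D → match

D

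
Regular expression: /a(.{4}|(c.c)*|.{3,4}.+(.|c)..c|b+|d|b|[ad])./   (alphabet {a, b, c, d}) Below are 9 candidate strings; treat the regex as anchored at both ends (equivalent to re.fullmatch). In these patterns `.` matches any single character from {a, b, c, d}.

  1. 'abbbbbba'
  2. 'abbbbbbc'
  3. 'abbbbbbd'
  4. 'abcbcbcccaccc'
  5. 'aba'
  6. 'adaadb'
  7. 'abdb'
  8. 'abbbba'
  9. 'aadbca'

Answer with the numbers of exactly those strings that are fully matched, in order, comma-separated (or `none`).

1 → match
2 → match
3 → match
4 → match
5 → match
6 → match
7 → no match
8 → match
9 → match

1, 2, 3, 4, 5, 6, 8, 9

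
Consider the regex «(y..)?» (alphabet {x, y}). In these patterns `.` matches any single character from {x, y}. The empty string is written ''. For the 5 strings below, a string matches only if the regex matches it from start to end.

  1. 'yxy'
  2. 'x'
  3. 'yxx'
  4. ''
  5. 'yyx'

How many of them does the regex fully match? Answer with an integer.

4

1 → match
2 → no match
3 → match
4 → match
5 → match
Total matched: 4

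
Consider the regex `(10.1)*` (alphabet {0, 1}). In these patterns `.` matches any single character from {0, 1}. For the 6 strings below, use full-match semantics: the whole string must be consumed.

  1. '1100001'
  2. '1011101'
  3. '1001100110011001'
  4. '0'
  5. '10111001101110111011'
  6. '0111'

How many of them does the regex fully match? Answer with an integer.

2

1 → no match
2 → no match
3 → match
4 → no match
5 → match
6 → no match
Total matched: 2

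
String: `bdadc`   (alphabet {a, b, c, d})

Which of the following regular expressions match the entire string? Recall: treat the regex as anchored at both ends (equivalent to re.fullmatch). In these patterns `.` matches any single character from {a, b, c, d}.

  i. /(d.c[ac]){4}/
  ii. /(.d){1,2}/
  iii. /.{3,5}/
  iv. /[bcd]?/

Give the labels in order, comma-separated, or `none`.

i → no match — must start with `d`
ii → no match — must end with `d`
iii → match
iv → no match

iii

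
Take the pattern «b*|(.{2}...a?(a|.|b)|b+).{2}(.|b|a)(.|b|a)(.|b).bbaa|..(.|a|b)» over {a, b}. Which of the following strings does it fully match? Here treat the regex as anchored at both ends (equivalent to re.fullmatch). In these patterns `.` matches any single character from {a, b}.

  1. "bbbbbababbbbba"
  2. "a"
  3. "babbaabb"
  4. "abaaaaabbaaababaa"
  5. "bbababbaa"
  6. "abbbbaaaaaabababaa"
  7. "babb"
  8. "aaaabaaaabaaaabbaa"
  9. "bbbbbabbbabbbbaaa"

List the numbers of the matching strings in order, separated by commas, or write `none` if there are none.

none

1 → no match
2. "a" → no match
3. "babbaabb" → no match
4 → no match
5. "bbababbaa" → no match
6 → no match
7. "babb" → no match
8 → no match
9 → no match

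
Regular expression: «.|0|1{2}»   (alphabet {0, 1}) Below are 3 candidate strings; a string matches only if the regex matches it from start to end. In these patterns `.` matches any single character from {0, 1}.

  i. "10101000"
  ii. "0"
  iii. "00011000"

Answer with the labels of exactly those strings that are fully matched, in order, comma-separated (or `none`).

ii

i → no match
ii → match
iii → no match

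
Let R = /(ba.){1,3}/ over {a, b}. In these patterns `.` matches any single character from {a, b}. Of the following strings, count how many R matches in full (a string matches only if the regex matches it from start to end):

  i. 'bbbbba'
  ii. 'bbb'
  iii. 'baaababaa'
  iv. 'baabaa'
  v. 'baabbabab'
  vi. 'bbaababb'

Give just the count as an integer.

1

i → no match — must start with 'ba'
ii → no match — must start with 'ba'
iii → no match
iv → match
v → no match
vi → no match — must start with 'ba'
Total matched: 1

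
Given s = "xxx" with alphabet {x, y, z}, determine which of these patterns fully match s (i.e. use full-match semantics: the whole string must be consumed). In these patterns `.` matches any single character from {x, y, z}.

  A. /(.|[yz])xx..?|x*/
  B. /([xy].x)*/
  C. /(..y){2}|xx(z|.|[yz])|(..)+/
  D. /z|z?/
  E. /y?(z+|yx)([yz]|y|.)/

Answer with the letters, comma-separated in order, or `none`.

A, B, C

A → match
B → match
C → match
D → no match
E → no match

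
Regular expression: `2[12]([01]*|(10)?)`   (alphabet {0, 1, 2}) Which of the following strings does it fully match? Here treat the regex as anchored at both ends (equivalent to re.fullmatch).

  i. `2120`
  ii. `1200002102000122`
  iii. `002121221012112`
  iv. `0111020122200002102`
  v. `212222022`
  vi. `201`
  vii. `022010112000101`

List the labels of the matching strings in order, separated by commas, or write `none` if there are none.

i → no match
ii → no match — must start with `2`
iii → no match — must start with `2`
iv → no match — must start with `2`
v → no match
vi → no match
vii → no match — must start with `2`

none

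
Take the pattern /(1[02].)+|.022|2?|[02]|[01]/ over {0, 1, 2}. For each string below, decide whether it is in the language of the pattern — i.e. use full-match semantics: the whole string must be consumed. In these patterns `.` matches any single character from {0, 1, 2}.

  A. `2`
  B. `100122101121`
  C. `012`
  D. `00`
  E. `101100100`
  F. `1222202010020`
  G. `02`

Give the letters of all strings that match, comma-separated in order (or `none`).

A. `2` → match
B. `100122101121` → match
C. `012` → no match
D. `00` → no match
E. `101100100` → match
F → no match
G. `02` → no match

A, B, E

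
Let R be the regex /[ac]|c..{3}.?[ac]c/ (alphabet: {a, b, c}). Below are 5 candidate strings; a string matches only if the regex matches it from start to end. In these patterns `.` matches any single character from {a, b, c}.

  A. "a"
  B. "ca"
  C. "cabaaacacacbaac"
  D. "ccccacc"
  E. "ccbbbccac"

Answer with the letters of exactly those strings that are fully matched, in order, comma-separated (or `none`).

A, D

A → match
B → no match
C → no match
D → match
E → no match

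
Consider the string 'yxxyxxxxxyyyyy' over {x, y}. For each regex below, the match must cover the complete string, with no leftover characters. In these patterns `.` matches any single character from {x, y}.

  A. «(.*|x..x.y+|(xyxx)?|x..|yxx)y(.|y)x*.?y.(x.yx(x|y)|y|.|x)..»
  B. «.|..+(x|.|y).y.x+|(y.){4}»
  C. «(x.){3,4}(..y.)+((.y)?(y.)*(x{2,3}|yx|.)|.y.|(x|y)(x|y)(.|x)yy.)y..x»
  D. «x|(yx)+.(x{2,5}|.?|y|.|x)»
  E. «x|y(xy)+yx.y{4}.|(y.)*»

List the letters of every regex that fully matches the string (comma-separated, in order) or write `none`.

A → match
B → no match
C → no match — must start with 'x'
D → no match
E → no match

A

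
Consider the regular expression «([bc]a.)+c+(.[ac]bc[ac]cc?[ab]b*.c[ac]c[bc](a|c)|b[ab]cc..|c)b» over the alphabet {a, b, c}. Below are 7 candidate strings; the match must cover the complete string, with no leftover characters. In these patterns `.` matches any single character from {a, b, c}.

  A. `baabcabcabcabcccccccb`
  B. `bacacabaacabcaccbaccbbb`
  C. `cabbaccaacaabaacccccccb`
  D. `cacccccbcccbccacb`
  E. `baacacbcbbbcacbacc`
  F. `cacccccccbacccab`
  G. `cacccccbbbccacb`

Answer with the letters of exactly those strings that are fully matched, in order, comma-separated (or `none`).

C, F

A → no match
B → no match
C → match
D → no match
E → no match — must end with `b`
F → match
G → no match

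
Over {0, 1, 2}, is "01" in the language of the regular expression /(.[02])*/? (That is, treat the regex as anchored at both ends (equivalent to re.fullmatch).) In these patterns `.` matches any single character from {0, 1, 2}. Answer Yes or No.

No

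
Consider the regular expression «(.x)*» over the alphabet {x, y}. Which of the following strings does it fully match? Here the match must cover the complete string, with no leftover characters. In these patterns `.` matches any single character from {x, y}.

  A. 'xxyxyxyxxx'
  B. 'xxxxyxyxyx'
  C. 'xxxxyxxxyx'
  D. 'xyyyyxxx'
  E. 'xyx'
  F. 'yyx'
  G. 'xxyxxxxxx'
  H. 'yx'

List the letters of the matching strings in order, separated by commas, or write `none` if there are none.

A → match
B → match
C → match
D → no match
E → no match
F → no match
G → no match
H → match

A, B, C, H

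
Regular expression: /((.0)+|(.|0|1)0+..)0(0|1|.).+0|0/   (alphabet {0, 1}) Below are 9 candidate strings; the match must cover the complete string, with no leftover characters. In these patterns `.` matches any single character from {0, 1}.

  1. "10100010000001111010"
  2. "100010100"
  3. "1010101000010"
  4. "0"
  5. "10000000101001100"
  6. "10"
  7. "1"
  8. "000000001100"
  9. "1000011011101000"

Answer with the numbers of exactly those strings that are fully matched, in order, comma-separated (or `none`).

1 → match
2 → match
3 → match
4 → match
5 → match
6 → no match
7 → no match — must end with "0"
8 → match
9 → match

1, 2, 3, 4, 5, 8, 9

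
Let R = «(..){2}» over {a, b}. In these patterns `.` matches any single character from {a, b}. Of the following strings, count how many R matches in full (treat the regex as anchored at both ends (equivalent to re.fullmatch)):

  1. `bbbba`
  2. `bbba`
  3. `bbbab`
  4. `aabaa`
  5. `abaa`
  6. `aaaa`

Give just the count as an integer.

3

1 → no match
2 → match
3 → no match
4 → no match
5 → match
6 → match
Total matched: 3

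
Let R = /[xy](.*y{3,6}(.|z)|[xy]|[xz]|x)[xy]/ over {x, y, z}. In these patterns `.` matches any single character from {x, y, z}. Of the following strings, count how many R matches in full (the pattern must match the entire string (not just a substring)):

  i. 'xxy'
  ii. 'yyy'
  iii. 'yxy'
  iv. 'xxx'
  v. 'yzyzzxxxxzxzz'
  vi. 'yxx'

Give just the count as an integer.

i → match
ii → match
iii → match
iv → match
v → no match
vi → match
Total matched: 5

5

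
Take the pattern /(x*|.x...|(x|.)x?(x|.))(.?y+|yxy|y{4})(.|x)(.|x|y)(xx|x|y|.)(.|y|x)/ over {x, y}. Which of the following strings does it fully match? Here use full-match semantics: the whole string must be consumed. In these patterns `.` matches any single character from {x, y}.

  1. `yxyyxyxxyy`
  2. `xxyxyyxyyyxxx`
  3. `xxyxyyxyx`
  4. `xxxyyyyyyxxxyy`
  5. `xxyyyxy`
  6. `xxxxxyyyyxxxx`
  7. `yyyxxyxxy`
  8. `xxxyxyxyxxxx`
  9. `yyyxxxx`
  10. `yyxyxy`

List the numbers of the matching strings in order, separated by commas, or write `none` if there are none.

1 → match
2 → match
3 → match
4 → no match
5 → match
6 → match
7 → no match
8 → match
9 → match
10 → match

1, 2, 3, 5, 6, 8, 9, 10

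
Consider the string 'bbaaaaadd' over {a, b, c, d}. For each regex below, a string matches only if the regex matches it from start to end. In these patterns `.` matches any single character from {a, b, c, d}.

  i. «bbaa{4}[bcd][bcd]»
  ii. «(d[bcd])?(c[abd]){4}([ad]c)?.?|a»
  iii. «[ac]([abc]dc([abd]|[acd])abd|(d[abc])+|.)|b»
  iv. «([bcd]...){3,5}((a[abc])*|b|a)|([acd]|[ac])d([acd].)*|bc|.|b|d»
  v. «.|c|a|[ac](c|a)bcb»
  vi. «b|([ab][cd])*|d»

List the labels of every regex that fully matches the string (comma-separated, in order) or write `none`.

i → match
ii → no match
iii → no match
iv → no match
v → no match
vi → no match

i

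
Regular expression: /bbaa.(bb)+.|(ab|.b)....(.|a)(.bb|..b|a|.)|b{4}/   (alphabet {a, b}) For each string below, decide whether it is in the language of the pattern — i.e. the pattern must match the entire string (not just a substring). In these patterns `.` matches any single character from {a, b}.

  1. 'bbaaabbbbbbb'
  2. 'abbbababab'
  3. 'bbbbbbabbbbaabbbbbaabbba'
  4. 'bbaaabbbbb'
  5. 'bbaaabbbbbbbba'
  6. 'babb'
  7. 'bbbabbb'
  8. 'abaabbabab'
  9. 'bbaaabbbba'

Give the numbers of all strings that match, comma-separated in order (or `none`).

1, 2, 4, 5, 8, 9

1 → match
2 → match
3 → no match
4 → match
5 → match
6 → no match
7 → no match
8 → match
9 → match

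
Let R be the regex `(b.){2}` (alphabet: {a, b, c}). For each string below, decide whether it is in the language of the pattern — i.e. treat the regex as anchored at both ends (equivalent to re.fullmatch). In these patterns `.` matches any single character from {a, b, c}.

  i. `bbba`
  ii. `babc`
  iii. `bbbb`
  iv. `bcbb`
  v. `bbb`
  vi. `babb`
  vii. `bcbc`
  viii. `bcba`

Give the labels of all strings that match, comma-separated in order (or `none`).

i. `bbba` → match
ii. `babc` → match
iii. `bbbb` → match
iv. `bcbb` → match
v. `bbb` → no match
vi. `babb` → match
vii. `bcbc` → match
viii. `bcba` → match

i, ii, iii, iv, vi, vii, viii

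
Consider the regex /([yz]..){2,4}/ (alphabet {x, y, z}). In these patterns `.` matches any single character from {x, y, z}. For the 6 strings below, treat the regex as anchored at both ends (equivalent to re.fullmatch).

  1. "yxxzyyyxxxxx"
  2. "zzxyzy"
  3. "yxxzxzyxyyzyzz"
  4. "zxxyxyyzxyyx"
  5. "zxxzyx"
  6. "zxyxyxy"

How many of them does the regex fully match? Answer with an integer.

1. "yxxzyyyxxxxx" → no match
2. "zzxyzy" → match
3 → no match
4. "zxxyxyyzxyyx" → match
5. "zxxzyx" → match
6. "zxyxyxy" → no match
Total matched: 3

3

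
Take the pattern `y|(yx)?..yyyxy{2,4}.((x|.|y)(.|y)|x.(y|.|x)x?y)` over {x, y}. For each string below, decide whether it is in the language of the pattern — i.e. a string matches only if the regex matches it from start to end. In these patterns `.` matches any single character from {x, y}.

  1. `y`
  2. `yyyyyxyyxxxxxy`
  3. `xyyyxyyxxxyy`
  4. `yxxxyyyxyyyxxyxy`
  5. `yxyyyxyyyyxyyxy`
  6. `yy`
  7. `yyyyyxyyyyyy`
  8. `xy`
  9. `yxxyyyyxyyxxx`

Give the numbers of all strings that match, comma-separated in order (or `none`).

1. `y` → match
2 → match
3. `xyyyxyyxxxyy` → no match
4 → match
5 → match
6. `yy` → no match
7. `yyyyyxyyyyyy` → match
8. `xy` → no match
9 → match

1, 2, 4, 5, 7, 9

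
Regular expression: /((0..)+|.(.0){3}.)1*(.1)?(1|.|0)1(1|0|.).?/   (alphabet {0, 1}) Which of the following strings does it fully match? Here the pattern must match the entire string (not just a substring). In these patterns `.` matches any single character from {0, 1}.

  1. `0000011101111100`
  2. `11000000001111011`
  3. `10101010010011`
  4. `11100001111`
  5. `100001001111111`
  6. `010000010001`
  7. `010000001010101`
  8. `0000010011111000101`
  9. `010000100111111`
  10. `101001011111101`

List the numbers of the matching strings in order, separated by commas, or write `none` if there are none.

1 → no match
2 → no match
3 → no match
4 → no match
5 → match
6 → no match
7 → match
8 → no match
9 → no match
10 → no match

5, 7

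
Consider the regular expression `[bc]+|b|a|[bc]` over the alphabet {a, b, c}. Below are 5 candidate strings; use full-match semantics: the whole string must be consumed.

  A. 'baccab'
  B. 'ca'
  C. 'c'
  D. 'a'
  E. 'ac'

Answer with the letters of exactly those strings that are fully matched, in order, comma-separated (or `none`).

C, D

A → no match
B → no match
C → match
D → match
E → no match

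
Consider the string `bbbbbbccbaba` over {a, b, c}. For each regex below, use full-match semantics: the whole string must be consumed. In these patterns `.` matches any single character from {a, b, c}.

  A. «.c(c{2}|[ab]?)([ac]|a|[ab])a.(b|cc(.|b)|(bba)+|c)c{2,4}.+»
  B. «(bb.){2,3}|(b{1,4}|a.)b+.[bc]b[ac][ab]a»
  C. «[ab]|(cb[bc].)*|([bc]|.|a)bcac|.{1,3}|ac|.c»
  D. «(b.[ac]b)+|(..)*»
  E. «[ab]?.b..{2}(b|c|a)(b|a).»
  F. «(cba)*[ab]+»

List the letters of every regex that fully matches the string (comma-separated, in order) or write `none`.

B, D

A → no match
B → match
C → no match
D → match
E → no match
F → no match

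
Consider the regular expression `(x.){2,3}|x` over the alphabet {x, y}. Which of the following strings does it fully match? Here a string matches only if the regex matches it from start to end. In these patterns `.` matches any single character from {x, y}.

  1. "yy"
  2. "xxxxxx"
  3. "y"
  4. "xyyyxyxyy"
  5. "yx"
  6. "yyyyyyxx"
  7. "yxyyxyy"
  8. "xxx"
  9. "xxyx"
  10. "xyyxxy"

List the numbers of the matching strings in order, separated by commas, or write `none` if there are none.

2

1 → no match — must start with "x"
2 → match
3 → no match — must start with "x"
4 → no match
5 → no match — must start with "x"
6 → no match — must start with "x"
7 → no match — must start with "x"
8 → no match
9 → no match
10 → no match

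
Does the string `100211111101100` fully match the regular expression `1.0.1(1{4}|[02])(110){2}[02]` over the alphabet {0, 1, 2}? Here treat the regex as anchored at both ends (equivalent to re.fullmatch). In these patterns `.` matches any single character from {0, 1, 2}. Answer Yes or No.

No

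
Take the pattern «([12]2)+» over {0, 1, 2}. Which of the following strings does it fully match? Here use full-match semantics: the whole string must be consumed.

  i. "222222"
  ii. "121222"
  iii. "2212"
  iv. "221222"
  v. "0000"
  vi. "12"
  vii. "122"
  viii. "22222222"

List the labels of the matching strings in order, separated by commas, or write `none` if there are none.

i, ii, iii, iv, vi, viii

i → match
ii → match
iii → match
iv → match
v → no match — must end with "2"
vi → match
vii → no match
viii → match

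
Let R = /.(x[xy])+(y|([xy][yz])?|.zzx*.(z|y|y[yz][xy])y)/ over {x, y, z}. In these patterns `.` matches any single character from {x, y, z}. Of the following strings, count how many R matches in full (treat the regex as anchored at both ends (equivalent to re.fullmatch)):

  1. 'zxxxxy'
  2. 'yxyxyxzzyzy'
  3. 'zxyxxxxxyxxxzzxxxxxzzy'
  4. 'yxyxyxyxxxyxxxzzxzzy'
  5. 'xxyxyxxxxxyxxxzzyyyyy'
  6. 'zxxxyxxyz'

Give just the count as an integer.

6

1 → match
2 → match
3 → match
4 → match
5 → match
6 → match
Total matched: 6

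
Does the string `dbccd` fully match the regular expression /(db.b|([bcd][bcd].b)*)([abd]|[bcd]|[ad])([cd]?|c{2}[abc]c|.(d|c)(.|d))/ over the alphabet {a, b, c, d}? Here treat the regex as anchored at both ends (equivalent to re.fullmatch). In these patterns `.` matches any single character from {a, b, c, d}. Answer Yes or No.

No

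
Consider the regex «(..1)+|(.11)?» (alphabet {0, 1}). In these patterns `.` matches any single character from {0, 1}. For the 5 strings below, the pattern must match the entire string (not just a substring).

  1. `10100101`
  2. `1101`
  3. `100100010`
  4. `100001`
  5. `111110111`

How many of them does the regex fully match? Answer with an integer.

0

1. `10100101` → no match
2. `1101` → no match
3. `100100010` → no match
4. `100001` → no match
5. `111110111` → no match
Total matched: 0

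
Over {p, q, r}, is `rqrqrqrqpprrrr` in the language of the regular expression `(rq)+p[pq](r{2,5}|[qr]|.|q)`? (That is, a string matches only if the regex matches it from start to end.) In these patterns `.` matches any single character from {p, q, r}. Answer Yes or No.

Yes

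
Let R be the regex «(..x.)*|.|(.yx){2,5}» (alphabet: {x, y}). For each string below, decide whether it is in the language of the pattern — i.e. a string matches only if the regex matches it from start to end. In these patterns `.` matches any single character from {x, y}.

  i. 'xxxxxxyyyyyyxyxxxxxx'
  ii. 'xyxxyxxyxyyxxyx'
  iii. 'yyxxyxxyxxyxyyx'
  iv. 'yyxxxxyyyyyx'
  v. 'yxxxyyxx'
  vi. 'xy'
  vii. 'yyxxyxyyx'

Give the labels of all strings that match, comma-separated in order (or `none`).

ii, iii, v, vii

i → no match
ii → match
iii → match
iv → no match
v → match
vi → no match
vii → match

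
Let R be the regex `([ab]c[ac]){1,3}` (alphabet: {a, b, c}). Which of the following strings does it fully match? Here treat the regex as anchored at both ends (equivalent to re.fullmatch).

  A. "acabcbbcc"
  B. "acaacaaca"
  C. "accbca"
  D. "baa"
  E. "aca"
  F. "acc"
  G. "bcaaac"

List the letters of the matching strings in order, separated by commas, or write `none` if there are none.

B, C, E, F

A → no match
B → match
C → match
D → no match
E → match
F → match
G → no match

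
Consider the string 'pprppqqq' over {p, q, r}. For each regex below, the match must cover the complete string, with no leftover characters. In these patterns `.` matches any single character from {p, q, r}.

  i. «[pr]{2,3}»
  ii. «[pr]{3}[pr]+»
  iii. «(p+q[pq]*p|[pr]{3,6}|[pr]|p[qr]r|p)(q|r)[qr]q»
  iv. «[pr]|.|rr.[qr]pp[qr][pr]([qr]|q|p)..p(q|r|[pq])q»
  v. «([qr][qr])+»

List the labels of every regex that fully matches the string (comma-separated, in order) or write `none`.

i → no match
ii → no match
iii → match
iv → no match
v → no match

iii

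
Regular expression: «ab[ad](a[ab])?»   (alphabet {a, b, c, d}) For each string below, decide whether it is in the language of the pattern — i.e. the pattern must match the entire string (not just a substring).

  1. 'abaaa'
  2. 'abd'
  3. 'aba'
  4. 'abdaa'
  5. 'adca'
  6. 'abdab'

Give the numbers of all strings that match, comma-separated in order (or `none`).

1, 2, 3, 4, 6

1. 'abaaa' → match
2. 'abd' → match
3. 'aba' → match
4. 'abdaa' → match
5. 'adca' → no match — must start with 'ab'
6. 'abdab' → match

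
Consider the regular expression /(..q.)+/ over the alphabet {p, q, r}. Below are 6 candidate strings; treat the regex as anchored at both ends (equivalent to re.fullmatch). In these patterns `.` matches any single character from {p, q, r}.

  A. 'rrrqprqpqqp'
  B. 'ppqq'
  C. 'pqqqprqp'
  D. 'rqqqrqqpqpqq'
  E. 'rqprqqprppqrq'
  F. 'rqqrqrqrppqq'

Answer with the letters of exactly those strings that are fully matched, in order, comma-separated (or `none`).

A → no match
B → match
C → match
D → match
E → no match
F → match

B, C, D, F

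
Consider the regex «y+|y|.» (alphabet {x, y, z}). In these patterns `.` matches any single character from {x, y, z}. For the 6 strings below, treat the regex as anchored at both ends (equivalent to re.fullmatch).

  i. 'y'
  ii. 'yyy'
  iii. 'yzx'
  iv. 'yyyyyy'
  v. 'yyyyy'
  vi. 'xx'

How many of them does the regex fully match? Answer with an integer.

i → match
ii → match
iii → no match
iv → match
v → match
vi → no match
Total matched: 4

4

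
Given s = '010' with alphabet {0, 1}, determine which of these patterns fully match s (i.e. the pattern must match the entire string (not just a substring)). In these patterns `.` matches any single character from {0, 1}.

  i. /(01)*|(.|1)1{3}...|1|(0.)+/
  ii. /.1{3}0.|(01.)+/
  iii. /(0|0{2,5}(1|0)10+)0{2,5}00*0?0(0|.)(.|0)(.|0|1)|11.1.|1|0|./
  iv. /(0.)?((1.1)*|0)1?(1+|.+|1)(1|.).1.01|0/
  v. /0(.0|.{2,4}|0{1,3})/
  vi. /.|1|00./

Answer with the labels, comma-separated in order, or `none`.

i → no match
ii → match
iii → no match
iv → no match
v → match
vi → no match

ii, v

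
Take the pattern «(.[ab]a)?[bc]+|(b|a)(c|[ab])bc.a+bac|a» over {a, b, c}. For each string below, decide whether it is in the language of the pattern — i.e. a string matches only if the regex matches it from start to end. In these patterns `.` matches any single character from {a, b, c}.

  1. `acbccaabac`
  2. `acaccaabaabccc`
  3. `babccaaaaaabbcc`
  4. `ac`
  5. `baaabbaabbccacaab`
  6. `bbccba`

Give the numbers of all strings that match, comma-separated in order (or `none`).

1

1 → match
2 → no match
3 → no match
4 → no match
5 → no match
6 → no match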